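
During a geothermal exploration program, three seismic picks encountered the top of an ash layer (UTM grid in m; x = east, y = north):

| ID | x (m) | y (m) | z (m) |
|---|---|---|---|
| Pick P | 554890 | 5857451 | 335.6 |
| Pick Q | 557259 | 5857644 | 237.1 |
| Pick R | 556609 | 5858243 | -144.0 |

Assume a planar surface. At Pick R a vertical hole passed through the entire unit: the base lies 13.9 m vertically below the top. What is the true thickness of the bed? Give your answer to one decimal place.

11.8 m

Let the plane be z = a·x + b·y + c.
Pick Q−Pick P: 2369a + 193b = −98.5;  Pick R−Pick P: 1719a + 792b = −479.6.
Solving gives a = 0.00942, b = −0.62600.
|∇z| = √(a²+b²) = 0.62607, so dip δ = arctan(0.62607) = 32.05°.
True thickness = vertical thickness × cos δ = 13.9 × cos 32.05° = 11.8 m.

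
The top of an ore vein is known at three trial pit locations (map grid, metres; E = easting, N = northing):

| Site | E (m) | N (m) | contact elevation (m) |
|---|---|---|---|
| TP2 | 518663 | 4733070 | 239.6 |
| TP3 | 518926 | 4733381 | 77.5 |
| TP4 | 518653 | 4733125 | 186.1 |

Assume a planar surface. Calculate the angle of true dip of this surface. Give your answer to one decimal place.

Let the plane be z = a·E + b·N + c.
TP3−TP2: 263a + 311b = −162.1;  TP4−TP2: −10a + 55b = −53.5.
Solving gives a = 0.43943, b = −0.89283.
Gradient magnitude |∇z| = √(a² + b²) = √(0.19310 + 0.79715) = 0.99511.
True dip = arctan(0.99511) = 44.9°, dipping toward NNW (azimuth ≈ 334°).

44.9°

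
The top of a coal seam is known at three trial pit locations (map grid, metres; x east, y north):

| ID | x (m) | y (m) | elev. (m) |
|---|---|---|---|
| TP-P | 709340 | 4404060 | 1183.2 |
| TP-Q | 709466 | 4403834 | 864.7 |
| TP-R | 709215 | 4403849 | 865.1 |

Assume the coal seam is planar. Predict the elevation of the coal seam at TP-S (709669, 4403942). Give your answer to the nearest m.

Let the plane be z = a·x + b·y + c.
TP-Q−TP-P: 126a − 226b = −318.5;  TP-R−TP-P: −125a − 211b = −318.1.
Solving gives a = 0.08547487, b = 1.45694617.
Then c = 1183.2 − a·709340 − b·4404060 = −6475925.88.
At (709669, 4403942): z = 60658.9 + 6416306.4 − 6475925.88 = 1039.4 m.

1039 m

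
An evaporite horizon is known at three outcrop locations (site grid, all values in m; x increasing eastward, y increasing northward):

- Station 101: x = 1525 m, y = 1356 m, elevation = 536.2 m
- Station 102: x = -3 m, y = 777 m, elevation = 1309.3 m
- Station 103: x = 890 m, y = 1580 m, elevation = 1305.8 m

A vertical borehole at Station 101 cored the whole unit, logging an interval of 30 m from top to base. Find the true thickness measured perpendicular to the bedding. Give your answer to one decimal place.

18.3 m

Two edge vectors: Station 101→Station 102 = (-1528, -579, 773.1), Station 101→Station 103 = (-635, 224, 769.6).
Normal n = (Station 101→Station 102) × (Station 101→Station 103) = (-618772.8, 685030.3, -709937).
So ∂z/∂x = −n_x/n_z = −0.87159 and ∂z/∂y = −n_y/n_z = 0.96492.
|∇z| = √(a²+b²) = 1.30028, so dip δ = arctan(1.30028) = 52.44°.
True thickness = vertical thickness × cos δ = 30 × cos 52.44° = 18.3 m.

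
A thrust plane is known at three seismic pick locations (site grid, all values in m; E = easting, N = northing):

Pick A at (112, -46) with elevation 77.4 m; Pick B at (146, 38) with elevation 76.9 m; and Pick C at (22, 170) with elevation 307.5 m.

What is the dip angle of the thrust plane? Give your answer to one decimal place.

Two edge vectors: Pick A→Pick B = (34, 84, -0.5), Pick A→Pick C = (-90, 216, 230.1).
Normal n = (Pick A→Pick B) × (Pick A→Pick C) = (19436.4, -7778.4, 14904).
So ∂z/∂E = −n_x/n_z = −1.30411 and ∂z/∂N = −n_y/n_z = 0.52190.
Gradient magnitude |∇z| = √(a² + b²) = √(1.70069 + 0.27238) = 1.40466.
True dip = arctan(1.40466) = 54.6°, dipping toward ESE (azimuth ≈ 112°).

54.6°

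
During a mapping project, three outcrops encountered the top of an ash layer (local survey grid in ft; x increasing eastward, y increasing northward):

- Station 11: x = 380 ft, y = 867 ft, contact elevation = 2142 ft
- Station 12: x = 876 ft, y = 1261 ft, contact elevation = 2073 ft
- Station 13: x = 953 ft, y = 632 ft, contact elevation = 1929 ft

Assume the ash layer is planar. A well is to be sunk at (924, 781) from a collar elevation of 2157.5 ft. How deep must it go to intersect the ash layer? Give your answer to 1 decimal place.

Two edge vectors: Station 11→Station 12 = (496, 394, -69), Station 11→Station 13 = (573, -235, -213).
Normal n = (Station 11→Station 12) × (Station 11→Station 13) = (-100137, 66111, -342322).
So ∂z/∂x = −n_x/n_z = −0.292523 and ∂z/∂y = −n_y/n_z = 0.193125.
Intercept c from Station 11: 2142 + 111.16 − 167.44 = 2085.72.
At (924, 781): z_contact = −270.29 + 150.83 + 2085.72 = 1966.26 ft.
Depth below ground = 2157.5 − 1966.26 = 191.2 ft.

191.2 ft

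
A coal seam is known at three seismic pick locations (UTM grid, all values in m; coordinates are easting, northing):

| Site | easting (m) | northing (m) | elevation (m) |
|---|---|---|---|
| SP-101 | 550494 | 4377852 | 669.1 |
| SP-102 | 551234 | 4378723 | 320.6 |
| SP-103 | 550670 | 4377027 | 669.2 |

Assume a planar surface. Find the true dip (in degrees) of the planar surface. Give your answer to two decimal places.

21.05°

Let the plane be z = a·easting + b·northing + c.
SP-102−SP-101: 740a + 871b = −348.5;  SP-103−SP-101: 176a − 825b = 0.1.
Solving gives a = −0.37631, b = −0.08040.
Gradient magnitude |∇z| = √(a² + b²) = √(0.14161 + 0.00646) = 0.38480.
True dip = arctan(0.38480) = 21.05°, dipping toward ENE (azimuth ≈ 078°).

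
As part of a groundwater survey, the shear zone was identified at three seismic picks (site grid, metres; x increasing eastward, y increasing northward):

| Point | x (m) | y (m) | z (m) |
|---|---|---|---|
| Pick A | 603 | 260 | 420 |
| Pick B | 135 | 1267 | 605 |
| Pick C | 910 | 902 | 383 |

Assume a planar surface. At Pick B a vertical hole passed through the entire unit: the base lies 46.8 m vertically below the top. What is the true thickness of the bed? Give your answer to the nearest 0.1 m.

45.2 m

Two edge vectors: Pick A→Pick B = (-468, 1007, 185), Pick A→Pick C = (307, 642, -37).
Normal n = (Pick A→Pick B) × (Pick A→Pick C) = (-156029, 39479, -609605).
So ∂z/∂x = −n_x/n_z = −0.25595 and ∂z/∂y = −n_y/n_z = 0.06476.
|∇z| = √(a²+b²) = 0.26402, so dip δ = arctan(0.26402) = 14.79°.
True thickness = vertical thickness × cos δ = 46.8 × cos 14.79° = 45.2 m.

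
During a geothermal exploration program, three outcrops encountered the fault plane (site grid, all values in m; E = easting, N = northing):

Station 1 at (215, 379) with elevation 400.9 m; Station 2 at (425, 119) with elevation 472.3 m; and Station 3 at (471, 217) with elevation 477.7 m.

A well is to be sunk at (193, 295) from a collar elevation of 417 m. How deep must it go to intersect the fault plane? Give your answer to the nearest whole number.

Two edge vectors: Station 1→Station 2 = (210, -260, 71.4), Station 1→Station 3 = (256, -162, 76.8).
Normal n = (Station 1→Station 2) × (Station 1→Station 3) = (-8401.2, 2150.4, 32540).
So ∂z/∂E = −n_x/n_z = 0.25818 and ∂z/∂N = −n_y/n_z = −0.06608.
Intercept c from Station 1: 400.9 − 55.51 + 25.05 = 370.44.
At (193, 295): z_contact = 49.8 − 19.5 + 370.44 = 400.8 m.
Depth below ground = 417 − 400.8 = 16 m.

16 m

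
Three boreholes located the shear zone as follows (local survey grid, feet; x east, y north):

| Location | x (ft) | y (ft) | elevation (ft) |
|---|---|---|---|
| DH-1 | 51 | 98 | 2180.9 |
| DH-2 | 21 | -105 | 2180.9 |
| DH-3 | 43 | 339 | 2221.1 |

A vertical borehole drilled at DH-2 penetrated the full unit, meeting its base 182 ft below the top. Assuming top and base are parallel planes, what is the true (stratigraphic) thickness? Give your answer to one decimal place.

133.2 ft

Let the plane be z = a·x + b·y + c.
DH-2−DH-1: −30a − 203b = 0;  DH-3−DH-1: −8a + 241b = 40.2.
Solving gives a = −0.92169, b = 0.13621.
|∇z| = √(a²+b²) = 0.93170, so dip δ = arctan(0.93170) = 42.97°.
True thickness = vertical thickness × cos δ = 182 × cos 42.97° = 133.2 ft.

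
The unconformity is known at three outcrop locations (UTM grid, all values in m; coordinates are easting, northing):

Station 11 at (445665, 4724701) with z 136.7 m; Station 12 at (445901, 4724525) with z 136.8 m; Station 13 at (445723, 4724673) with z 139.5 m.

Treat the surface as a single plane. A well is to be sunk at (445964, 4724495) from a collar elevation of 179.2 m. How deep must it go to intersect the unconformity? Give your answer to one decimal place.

39.3 m

Two edge vectors: Station 11→Station 12 = (236, -176, 0.1), Station 11→Station 13 = (58, -28, 2.8).
Normal n = (Station 11→Station 12) × (Station 11→Station 13) = (-490, -655, 3600).
So ∂z/∂easting = −n_x/n_z = 0.136111111 and ∂z/∂northing = −n_y/n_z = 0.181944444.
Intercept c from Station 11: 136.7 − 60659.96 − 859633.10 = −920156.36.
At (445964, 4724495): z_contact = 60700.66 + 859595.62 − 920156.36 = 139.92 m.
Depth below ground = 179.2 − 139.92 = 39.3 m.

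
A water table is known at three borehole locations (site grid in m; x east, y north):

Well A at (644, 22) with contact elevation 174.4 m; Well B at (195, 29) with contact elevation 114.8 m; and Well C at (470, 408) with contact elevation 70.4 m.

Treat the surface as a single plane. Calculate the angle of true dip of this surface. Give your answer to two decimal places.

13.91°

Two edge vectors: Well A→Well B = (-449, 7, -59.6), Well A→Well C = (-174, 386, -104).
Normal n = (Well A→Well B) × (Well A→Well C) = (22277.6, -36325.6, -172096).
So ∂z/∂x = −n_x/n_z = 0.12945 and ∂z/∂y = −n_y/n_z = −0.21108.
Gradient magnitude |∇z| = √(a² + b²) = √(0.01676 + 0.04455) = 0.24761.
True dip = arctan(0.24761) = 13.91°, dipping toward NNW (azimuth ≈ 328°).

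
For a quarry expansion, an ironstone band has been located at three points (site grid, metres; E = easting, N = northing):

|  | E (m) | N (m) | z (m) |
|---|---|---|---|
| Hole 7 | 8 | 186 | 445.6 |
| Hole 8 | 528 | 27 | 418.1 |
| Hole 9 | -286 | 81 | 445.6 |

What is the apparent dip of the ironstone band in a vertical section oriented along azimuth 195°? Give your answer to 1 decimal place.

4.0°

Two edge vectors: Hole 7→Hole 8 = (520, -159, -27.5), Hole 7→Hole 9 = (-294, -105, 0).
Normal n = (Hole 7→Hole 8) × (Hole 7→Hole 9) = (-2887.5, 8085, -101346).
So ∂z/∂E = −n_x/n_z = −0.02849 and ∂z/∂N = −n_y/n_z = 0.07978.
Unit vector along 195° is (sin 195°, cos 195°) = (-0.2588, -0.9659).
Slope in that direction = a·(-0.2588) + b·(-0.9659) = −0.06968.
Apparent dip = arctan|0.06968| = 4.0° (true dip is 4.8°, so apparent ≤ true as expected).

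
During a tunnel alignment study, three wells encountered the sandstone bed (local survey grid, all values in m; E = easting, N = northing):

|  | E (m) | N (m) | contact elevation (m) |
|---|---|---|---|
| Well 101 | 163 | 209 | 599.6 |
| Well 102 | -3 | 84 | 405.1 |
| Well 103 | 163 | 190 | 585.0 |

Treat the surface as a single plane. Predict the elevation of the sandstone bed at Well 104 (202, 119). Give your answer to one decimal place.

553.6 m

Let the plane be z = a·E + b·N + c.
Well 102−Well 101: −166a − 125b = −194.5;  Well 103−Well 101: 0a − 19b = −14.6.
Solving gives a = 0.59306, b = 0.76842.
Then c = 599.6 − a·163 − b·209 = 342.33.
At (202, 119): z = 119.8 + 91.4 + 342.33 = 553.6 m.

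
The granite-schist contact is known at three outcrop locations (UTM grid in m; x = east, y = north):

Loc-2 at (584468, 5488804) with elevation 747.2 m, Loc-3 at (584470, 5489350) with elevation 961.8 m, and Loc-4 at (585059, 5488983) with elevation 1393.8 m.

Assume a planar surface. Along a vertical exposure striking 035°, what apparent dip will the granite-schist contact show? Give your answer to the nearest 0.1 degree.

41.3°

Let the plane be z = a·x + b·y + c.
Loc-3−Loc-2: 2a + 546b = 214.6;  Loc-4−Loc-2: 591a + 179b = 646.6.
Solving gives a = 0.97612, b = 0.38946.
Unit vector along 035° is (sin 35°, cos 35°) = (0.5736, 0.8192).
Slope in that direction = a·(0.5736) + b·(0.8192) = 0.87891.
Apparent dip = arctan|0.87891| = 41.3° (true dip is 46.4°, so apparent ≤ true as expected).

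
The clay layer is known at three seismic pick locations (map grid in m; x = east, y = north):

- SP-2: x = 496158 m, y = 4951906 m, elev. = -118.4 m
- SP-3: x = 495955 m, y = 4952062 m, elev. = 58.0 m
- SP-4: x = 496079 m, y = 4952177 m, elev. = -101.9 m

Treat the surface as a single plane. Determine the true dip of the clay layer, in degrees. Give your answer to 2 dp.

47.42°

Let the plane be z = a·x + b·y + c.
SP-3−SP-2: −203a + 156b = 176.4;  SP-4−SP-2: −79a + 271b = 16.5.
Solving gives a = −1.05953, b = −0.24798.
Gradient magnitude |∇z| = √(a² + b²) = √(1.12261 + 0.06150) = 1.08817.
True dip = arctan(1.08817) = 47.42°, dipping toward ENE (azimuth ≈ 077°).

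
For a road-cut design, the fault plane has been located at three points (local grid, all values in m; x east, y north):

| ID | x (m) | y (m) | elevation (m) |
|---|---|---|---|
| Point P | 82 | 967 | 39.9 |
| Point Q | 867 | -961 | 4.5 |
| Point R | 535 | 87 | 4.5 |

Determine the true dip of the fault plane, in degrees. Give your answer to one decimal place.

12.0°

Two edge vectors: Point P→Point Q = (785, -1928, -35.4), Point P→Point R = (453, -880, -35.4).
Normal n = (Point P→Point Q) × (Point P→Point R) = (37099.2, 11752.8, 182584).
So ∂z/∂x = −n_x/n_z = −0.20319 and ∂z/∂y = −n_y/n_z = −0.06437.
Gradient magnitude |∇z| = √(a² + b²) = √(0.04129 + 0.00414) = 0.21314.
True dip = arctan(0.21314) = 12.0°, dipping toward ENE (azimuth ≈ 072°).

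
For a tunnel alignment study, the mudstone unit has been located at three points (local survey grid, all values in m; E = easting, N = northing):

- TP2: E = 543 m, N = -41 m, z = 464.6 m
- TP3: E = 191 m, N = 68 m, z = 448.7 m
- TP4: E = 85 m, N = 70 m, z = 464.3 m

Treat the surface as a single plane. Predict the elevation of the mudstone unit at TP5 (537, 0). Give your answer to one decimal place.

Let the plane be z = a·E + b·N + c.
TP3−TP2: −352a + 109b = −15.9;  TP4−TP2: −458a + 111b = −0.3.
Solving gives a = −0.15965, b = −0.66144.
Then c = 464.6 − a·543 − b·-41 = 524.17.
At (537, 0): z = −85.7 + 0.0 + 524.17 = 438.4 m.

438.4 m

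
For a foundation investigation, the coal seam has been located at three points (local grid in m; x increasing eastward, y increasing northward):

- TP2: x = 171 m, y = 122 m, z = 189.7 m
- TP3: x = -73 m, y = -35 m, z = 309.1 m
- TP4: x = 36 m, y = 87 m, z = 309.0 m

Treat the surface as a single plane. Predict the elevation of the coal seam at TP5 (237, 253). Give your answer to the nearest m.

Let the plane be z = a·x + b·y + c.
TP3−TP2: −244a − 157b = 119.4;  TP4−TP2: −135a − 35b = 119.3.
Solving gives a = −1.14983, b = 1.02649.
Then c = 189.7 − a·171 − b·122 = 261.09.
At (237, 253): z = −272.5 + 259.7 + 261.09 = 248.3 m.

248 m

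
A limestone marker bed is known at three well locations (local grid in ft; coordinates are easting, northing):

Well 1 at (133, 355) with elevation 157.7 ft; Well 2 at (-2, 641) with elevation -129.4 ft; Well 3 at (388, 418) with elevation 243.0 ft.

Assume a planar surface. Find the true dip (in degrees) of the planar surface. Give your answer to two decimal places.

Two edge vectors: Well 1→Well 2 = (-135, 286, -287.1), Well 1→Well 3 = (255, 63, 85.3).
Normal n = (Well 1→Well 2) × (Well 1→Well 3) = (42483.1, -61695, -81435).
So ∂z/∂easting = −n_x/n_z = 0.52168 and ∂z/∂northing = −n_y/n_z = −0.75760.
Gradient magnitude |∇z| = √(a² + b²) = √(0.27215 + 0.57395) = 0.91984.
True dip = arctan(0.91984) = 42.61°, dipping toward NW (azimuth ≈ 325°).

42.61°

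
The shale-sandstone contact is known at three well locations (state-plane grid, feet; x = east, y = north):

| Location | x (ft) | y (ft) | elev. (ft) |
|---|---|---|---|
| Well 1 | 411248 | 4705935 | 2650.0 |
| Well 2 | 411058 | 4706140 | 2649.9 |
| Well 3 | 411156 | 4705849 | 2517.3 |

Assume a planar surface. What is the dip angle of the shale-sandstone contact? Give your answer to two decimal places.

Two edge vectors: Well 1→Well 2 = (-190, 205, -0.1), Well 1→Well 3 = (-92, -86, -132.7).
Normal n = (Well 1→Well 2) × (Well 1→Well 3) = (-27212.1, -25203.8, 35200).
So ∂z/∂x = −n_x/n_z = 0.77307 and ∂z/∂y = −n_y/n_z = 0.71602.
Gradient magnitude |∇z| = √(a² + b²) = √(0.59764 + 0.51268) = 1.05372.
True dip = arctan(1.05372) = 46.50°, dipping toward SW (azimuth ≈ 227°).

46.50°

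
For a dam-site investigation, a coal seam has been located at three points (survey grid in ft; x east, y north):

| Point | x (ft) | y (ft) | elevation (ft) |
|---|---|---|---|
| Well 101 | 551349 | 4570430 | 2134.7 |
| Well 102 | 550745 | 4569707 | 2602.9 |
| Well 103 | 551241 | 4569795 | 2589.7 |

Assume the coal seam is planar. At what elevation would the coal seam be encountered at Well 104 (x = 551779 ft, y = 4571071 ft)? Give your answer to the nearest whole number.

1709 ft

Let the plane be z = a·x + b·y + c.
Well 102−Well 101: −604a − 723b = 468.2;  Well 103−Well 101: −108a − 635b = 455.
Solving gives a = 0.10364177, b = −0.73416269.
Then c = 2134.7 − a·551349 − b·4570430 = 3300431.12.
At (551779, 4571071): z = 57187.4 − 3355909.8 + 3300431.12 = 1708.7 ft.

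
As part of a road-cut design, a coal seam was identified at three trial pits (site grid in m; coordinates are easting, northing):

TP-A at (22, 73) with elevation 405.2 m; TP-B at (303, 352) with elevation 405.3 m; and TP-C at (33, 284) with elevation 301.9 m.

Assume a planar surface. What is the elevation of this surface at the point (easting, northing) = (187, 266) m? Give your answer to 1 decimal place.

390.2 m

Let the plane be z = a·easting + b·northing + c.
TP-B−TP-A: 281a + 279b = 0.1;  TP-C−TP-A: 11a + 211b = −103.3.
Solving gives a = 0.51300, b = −0.51632.
Then c = 405.2 − a·22 − b·73 = 431.61.
At (187, 266): z = 95.9 − 137.3 + 431.61 = 390.2 m.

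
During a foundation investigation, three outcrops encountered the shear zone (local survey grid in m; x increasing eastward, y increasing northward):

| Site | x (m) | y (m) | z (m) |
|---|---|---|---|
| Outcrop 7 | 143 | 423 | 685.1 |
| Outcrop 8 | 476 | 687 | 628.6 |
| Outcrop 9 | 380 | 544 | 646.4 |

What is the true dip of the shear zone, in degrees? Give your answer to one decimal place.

8.7°

Two edge vectors: Outcrop 7→Outcrop 8 = (333, 264, -56.5), Outcrop 7→Outcrop 9 = (237, 121, -38.7).
Normal n = (Outcrop 7→Outcrop 8) × (Outcrop 7→Outcrop 9) = (-3380.3, -503.4, -22275).
So ∂z/∂x = −n_x/n_z = −0.15175 and ∂z/∂y = −n_y/n_z = −0.02260.
Gradient magnitude |∇z| = √(a² + b²) = √(0.02303 + 0.00051) = 0.15343.
True dip = arctan(0.15343) = 8.7°, dipping toward E (azimuth ≈ 082°).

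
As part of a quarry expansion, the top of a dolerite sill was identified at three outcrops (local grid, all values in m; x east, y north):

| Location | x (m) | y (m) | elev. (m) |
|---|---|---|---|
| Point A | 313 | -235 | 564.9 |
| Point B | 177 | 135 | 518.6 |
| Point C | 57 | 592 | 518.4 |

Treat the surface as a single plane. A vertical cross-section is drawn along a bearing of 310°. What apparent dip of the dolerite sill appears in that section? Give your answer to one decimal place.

Two edge vectors: Point A→Point B = (-136, 370, -46.3), Point A→Point C = (-256, 827, -46.5).
Normal n = (Point A→Point B) × (Point A→Point C) = (21085.1, 5528.8, -17752).
So ∂z/∂x = −n_x/n_z = 1.18776 and ∂z/∂y = −n_y/n_z = 0.31145.
Unit vector along 310° is (sin 310°, cos 310°) = (-0.7660, 0.6428).
Slope in that direction = a·(-0.7660) + b·(0.6428) = −0.70968.
Apparent dip = arctan|0.70968| = 35.4° (true dip is 50.8°, so apparent ≤ true as expected).

35.4°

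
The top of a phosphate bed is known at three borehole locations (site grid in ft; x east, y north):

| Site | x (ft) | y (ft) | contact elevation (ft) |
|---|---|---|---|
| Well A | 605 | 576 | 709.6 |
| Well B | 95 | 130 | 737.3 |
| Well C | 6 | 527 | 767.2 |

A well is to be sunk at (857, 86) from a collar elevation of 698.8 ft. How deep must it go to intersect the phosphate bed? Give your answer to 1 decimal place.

40.4 ft

Let the plane be z = a·x + b·y + c.
Well B−Well A: −510a − 446b = 27.7;  Well C−Well A: −599a − 49b = 57.6.
Solving gives a = −0.10048, b = 0.05279.
Then c = 709.6 − a·605 − b·576 = 739.98.
At (857, 86): z_contact = −86.11 + 4.54 + 739.98 = 658.41 ft.
Depth below ground = 698.8 − 658.41 = 40.4 ft.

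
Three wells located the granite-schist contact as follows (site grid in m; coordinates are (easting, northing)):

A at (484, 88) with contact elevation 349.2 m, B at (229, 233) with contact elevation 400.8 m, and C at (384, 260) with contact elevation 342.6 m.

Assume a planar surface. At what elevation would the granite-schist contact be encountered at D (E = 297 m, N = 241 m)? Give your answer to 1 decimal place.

Two edge vectors: A→B = (-255, 145, 51.6), A→C = (-100, 172, -6.6).
Normal n = (A→B) × (A→C) = (-9832.2, -6843, -29360).
So ∂z/∂E = −n_x/n_z = −0.33488 and ∂z/∂N = −n_y/n_z = −0.23307.
Intercept c from A: 349.2 + 162.08 + 20.51 = 531.79.
At (297, 241): z = −99.5 − 56.2 + 531.79 = 376.2 m.

376.2 m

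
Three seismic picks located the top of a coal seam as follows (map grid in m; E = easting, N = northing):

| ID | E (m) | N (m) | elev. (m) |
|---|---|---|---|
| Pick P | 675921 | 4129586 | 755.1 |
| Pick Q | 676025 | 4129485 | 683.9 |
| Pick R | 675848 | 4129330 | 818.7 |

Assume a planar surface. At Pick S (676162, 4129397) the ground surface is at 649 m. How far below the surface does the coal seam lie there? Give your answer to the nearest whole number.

61 m

Let the plane be z = a·E + b·N + c.
Pick Q−Pick P: 104a − 101b = −71.2;  Pick R−Pick P: −73a − 256b = 63.6.
Solving gives a = −0.72508751, b = −0.04167427.
Then c = 755.1 − a·675921 − b·4129586 = 662954.44.
At (676162, 4129397): z_contact = −490276.6 − 172089.6 + 662954.44 = 588.2 m.
Depth below ground = 649 − 588.2 = 61 m.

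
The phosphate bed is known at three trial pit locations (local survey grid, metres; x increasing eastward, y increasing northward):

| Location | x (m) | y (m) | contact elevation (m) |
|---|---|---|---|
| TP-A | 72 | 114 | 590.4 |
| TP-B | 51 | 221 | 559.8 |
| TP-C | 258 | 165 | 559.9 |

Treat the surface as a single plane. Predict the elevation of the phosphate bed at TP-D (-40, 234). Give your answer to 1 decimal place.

Two edge vectors: TP-A→TP-B = (-21, 107, -30.6), TP-A→TP-C = (186, 51, -30.5).
Normal n = (TP-A→TP-B) × (TP-A→TP-C) = (-1702.9, -6332.1, -20973).
So ∂z/∂x = −n_x/n_z = −0.08119 and ∂z/∂y = −n_y/n_z = −0.30192.
Intercept c from TP-A: 590.4 + 5.85 + 34.42 = 630.66.
At (-40, 234): z = 3.2 − 70.6 + 630.66 = 563.3 m.

563.3 m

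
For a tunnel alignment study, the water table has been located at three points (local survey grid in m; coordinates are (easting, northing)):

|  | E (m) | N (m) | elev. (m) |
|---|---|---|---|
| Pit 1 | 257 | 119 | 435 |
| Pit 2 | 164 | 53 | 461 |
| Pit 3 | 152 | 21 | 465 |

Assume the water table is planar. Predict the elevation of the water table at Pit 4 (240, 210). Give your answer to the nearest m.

437 m

Two edge vectors: Pit 1→Pit 2 = (-93, -66, 26), Pit 1→Pit 3 = (-105, -98, 30).
Normal n = (Pit 1→Pit 2) × (Pit 1→Pit 3) = (568, 60, 2184).
So ∂z/∂E = −n_x/n_z = −0.26007 and ∂z/∂N = −n_y/n_z = −0.02747.
Intercept c from Pit 1: 435 + 66.84 + 3.27 = 505.11.
At (240, 210): z = −62.4 − 5.8 + 505.11 = 436.9 m.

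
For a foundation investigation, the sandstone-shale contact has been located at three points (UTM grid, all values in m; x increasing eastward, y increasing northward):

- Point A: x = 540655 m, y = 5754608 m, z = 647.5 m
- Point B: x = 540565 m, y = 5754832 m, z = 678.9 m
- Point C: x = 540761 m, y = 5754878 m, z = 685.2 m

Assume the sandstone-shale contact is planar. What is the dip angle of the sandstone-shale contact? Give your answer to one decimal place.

Two edge vectors: Point A→Point B = (-90, 224, 31.4), Point A→Point C = (106, 270, 37.7).
Normal n = (Point A→Point B) × (Point A→Point C) = (-33.2, 6721.4, -48044).
So ∂z/∂x = −n_x/n_z = −0.00069 and ∂z/∂y = −n_y/n_z = 0.13990.
Gradient magnitude |∇z| = √(a² + b²) = √(0.00000 + 0.01957) = 0.13990.
True dip = arctan(0.13990) = 8.0°, dipping toward S (azimuth ≈ 180°).

8.0°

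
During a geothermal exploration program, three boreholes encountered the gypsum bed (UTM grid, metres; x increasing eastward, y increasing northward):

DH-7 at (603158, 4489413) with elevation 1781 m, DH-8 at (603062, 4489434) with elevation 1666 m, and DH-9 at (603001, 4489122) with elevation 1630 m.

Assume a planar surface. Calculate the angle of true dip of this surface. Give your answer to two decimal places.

Two edge vectors: DH-7→DH-8 = (-96, 21, -115), DH-7→DH-9 = (-157, -291, -151).
Normal n = (DH-7→DH-8) × (DH-7→DH-9) = (-36636, 3559, 31233).
So ∂z/∂x = −n_x/n_z = 1.17299 and ∂z/∂y = −n_y/n_z = −0.11395.
Gradient magnitude |∇z| = √(a² + b²) = √(1.37591 + 0.01298) = 1.17851.
True dip = arctan(1.17851) = 49.68°, dipping toward W (azimuth ≈ 276°).

49.68°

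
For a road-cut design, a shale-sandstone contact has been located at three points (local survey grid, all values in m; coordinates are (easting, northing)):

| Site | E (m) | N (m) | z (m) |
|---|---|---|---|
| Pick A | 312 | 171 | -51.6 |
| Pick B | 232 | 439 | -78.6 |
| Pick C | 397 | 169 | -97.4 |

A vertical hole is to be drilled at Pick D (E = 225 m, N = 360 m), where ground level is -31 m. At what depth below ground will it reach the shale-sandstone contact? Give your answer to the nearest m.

23 m

Two edge vectors: Pick A→Pick B = (-80, 268, -27), Pick A→Pick C = (85, -2, -45.8).
Normal n = (Pick A→Pick B) × (Pick A→Pick C) = (-12328.4, -5959, -22620).
So ∂z/∂E = −n_x/n_z = −0.54502 and ∂z/∂N = −n_y/n_z = −0.26344.
Intercept c from Pick A: -51.6 + 170.05 + 45.05 = 163.50.
At (225, 360): z_contact = −122.6 − 94.8 + 163.50 = -54.0 m.
Depth below ground = -31 − (-54.0) = 23 m.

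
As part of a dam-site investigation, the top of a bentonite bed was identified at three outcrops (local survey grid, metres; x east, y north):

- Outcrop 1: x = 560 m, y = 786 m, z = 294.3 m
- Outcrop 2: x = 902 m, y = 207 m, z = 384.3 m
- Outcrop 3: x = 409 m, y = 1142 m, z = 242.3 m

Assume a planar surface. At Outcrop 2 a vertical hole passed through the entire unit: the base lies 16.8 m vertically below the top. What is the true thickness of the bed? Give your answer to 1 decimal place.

16.6 m

Two edge vectors: Outcrop 1→Outcrop 2 = (342, -579, 90), Outcrop 1→Outcrop 3 = (-151, 356, -52).
Normal n = (Outcrop 1→Outcrop 2) × (Outcrop 1→Outcrop 3) = (-1932, 4194, 34323).
So ∂z/∂x = −n_x/n_z = 0.05629 and ∂z/∂y = −n_y/n_z = −0.12219.
|∇z| = √(a²+b²) = 0.13453, so dip δ = arctan(0.13453) = 7.66°.
True thickness = vertical thickness × cos δ = 16.8 × cos 7.66° = 16.6 m.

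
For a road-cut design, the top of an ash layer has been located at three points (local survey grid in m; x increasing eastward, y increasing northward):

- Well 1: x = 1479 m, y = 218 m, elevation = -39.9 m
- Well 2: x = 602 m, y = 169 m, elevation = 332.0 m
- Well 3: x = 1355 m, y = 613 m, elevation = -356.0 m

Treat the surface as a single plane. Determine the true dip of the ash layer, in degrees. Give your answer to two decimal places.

Let the plane be z = a·x + b·y + c.
Well 2−Well 1: −877a − 49b = 371.9;  Well 3−Well 1: −124a + 395b = −316.1.
Solving gives a = −0.37281, b = −0.91729.
Gradient magnitude |∇z| = √(a² + b²) = √(0.13899 + 0.84141) = 0.99015.
True dip = arctan(0.99015) = 44.72°, dipping toward NNE (azimuth ≈ 022°).

44.72°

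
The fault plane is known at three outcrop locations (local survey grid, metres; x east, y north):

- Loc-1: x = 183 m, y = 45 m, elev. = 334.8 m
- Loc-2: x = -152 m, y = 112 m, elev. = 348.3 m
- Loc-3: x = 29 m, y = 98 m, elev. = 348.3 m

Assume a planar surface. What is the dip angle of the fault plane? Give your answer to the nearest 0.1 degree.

Let the plane be z = a·x + b·y + c.
Loc-2−Loc-1: −335a + 67b = 13.5;  Loc-3−Loc-1: −154a + 53b = 13.5.
Solving gives a = 0.02541, b = 0.32856.
Gradient magnitude |∇z| = √(a² + b²) = √(0.00065 + 0.10795) = 0.32954.
True dip = arctan(0.32954) = 18.2°, dipping toward S (azimuth ≈ 184°).

18.2°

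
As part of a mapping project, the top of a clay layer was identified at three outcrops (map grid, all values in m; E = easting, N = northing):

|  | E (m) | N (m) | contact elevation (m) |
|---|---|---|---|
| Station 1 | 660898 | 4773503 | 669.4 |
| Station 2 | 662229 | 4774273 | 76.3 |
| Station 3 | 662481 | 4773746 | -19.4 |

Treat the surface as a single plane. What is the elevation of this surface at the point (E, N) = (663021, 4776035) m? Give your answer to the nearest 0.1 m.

-308.8 m

Two edge vectors: Station 1→Station 2 = (1331, 770, -593.1), Station 1→Station 3 = (1583, 243, -688.8).
Normal n = (Station 1→Station 2) × (Station 1→Station 3) = (-386252.7, -22084.5, -895477).
So ∂z/∂E = −n_x/n_z = −0.431337377 and ∂z/∂N = −n_y/n_z = −0.024662275.
Intercept c from Station 1: 669.4 + 285070.01 + 117725.44 = 403464.85.
At (663021, 4776035): z = −285985.7 − 117787.9 + 403464.85 = -308.8 m.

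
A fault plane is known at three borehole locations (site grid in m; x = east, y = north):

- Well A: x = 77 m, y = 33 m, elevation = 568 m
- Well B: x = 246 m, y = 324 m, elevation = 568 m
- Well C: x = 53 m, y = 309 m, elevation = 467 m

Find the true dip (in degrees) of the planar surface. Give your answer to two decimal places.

Let the plane be z = a·x + b·y + c.
Well B−Well A: 169a + 291b = 0;  Well C−Well A: −24a + 276b = −101.
Solving gives a = 0.54805, b = −0.31829.
Gradient magnitude |∇z| = √(a² + b²) = √(0.30036 + 0.10131) = 0.63377.
True dip = arctan(0.63377) = 32.37°, dipping toward WNW (azimuth ≈ 300°).

32.37°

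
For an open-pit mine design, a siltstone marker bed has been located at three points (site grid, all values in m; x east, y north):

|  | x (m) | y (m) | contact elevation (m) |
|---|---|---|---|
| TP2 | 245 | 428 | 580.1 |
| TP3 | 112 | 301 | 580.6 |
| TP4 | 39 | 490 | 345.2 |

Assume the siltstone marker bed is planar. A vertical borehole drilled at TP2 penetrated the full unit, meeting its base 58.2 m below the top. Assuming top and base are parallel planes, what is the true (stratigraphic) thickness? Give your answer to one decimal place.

Let the plane be z = a·x + b·y + c.
TP3−TP2: −133a − 127b = 0.5;  TP4−TP2: −206a + 62b = −234.9.
Solving gives a = 0.86612, b = −0.91097.
|∇z| = √(a²+b²) = 1.25699, so dip δ = arctan(1.25699) = 51.50°.
True thickness = vertical thickness × cos δ = 58.2 × cos 51.50° = 36.2 m.

36.2 m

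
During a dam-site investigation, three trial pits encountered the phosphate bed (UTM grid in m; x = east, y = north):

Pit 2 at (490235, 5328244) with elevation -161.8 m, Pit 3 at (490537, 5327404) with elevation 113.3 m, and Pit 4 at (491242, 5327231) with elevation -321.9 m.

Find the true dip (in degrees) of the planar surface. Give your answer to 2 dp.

Two edge vectors: Pit 2→Pit 3 = (302, -840, 275.1), Pit 2→Pit 4 = (1007, -1013, -160.1).
Normal n = (Pit 2→Pit 3) × (Pit 2→Pit 4) = (413160.3, 325375.9, 539954).
So ∂z/∂x = −n_x/n_z = −0.76518 and ∂z/∂y = −n_y/n_z = −0.60260.
Gradient magnitude |∇z| = √(a² + b²) = √(0.58550 + 0.36313) = 0.97397.
True dip = arctan(0.97397) = 44.24°, dipping toward NE (azimuth ≈ 052°).

44.24°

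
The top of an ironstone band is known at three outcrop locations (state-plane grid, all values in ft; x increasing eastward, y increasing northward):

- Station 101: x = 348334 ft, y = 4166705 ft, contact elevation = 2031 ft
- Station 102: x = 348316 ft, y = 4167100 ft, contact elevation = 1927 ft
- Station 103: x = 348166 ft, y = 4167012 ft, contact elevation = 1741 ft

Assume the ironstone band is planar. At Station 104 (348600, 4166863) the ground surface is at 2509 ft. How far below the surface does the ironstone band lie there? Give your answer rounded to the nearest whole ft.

149 ft

Two edge vectors: Station 101→Station 102 = (-18, 395, -104), Station 101→Station 103 = (-168, 307, -290).
Normal n = (Station 101→Station 102) × (Station 101→Station 103) = (-82622, 12252, 60834).
So ∂z/∂x = −n_x/n_z = 1.35815498 and ∂z/∂y = −n_y/n_z = −0.20140053.
Intercept c from Station 101: 2031 − 473091.56 + 839176.61 = 368116.05.
At (348600, 4166863): z_contact = 473452.8 − 839208.4 + 368116.05 = 2360.4 ft.
Depth below ground = 2509 − 2360.4 = 149 ft.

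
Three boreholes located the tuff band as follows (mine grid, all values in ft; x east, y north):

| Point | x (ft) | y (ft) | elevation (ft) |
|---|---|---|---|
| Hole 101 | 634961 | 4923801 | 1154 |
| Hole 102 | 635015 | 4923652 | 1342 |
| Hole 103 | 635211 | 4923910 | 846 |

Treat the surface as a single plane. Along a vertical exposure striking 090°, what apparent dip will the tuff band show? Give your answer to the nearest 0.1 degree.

Let the plane be z = a·x + b·y + c.
Hole 102−Hole 101: 54a − 149b = 188;  Hole 103−Hole 101: 250a + 109b = −308.
Solving gives a = −0.58884, b = −1.47515.
Unit vector along 090° is (sin 90°, cos 90°) = (1.0000, 0.0000).
Slope in that direction = a·(1.0000) + b·(0.0000) = −0.58884.
Apparent dip = arctan|0.58884| = 30.5° (true dip is 57.8°, so apparent ≤ true as expected).

30.5°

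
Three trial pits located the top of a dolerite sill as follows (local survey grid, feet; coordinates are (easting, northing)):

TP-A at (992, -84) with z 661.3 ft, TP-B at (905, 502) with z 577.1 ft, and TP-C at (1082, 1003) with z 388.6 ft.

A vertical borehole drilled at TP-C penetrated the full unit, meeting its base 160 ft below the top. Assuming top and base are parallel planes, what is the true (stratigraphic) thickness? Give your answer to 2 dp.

Let the plane be z = a·E + b·N + c.
TP-B−TP-A: −87a + 586b = −84.2;  TP-C−TP-A: 90a + 1087b = −272.7.
Solving gives a = −0.46349, b = −0.21250.
|∇z| = √(a²+b²) = 0.50988, so dip δ = arctan(0.50988) = 27.02°.
True thickness = vertical thickness × cos δ = 160 × cos 27.02° = 142.54 ft.

142.54 ft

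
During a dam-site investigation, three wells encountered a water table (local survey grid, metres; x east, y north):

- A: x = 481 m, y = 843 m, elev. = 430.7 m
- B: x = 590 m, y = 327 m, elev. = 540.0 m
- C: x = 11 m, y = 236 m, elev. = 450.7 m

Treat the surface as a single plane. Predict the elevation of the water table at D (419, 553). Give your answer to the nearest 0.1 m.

469.8 m

Let the plane be z = a·x + b·y + c.
B−A: 109a − 516b = 109.3;  C−A: −470a − 607b = 20.
Solving gives a = 0.18150, b = −0.17348.
Then c = 430.7 − a·481 − b·843 = 489.65.
At (419, 553): z = 76.0 − 95.9 + 489.65 = 469.8 m.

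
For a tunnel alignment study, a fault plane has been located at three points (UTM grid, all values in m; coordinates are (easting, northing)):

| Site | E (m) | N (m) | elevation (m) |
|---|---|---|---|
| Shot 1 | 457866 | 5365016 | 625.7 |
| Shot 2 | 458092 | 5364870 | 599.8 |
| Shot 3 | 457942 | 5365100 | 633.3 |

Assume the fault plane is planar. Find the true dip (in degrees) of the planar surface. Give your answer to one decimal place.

7.3°

Two edge vectors: Shot 1→Shot 2 = (226, -146, -25.9), Shot 1→Shot 3 = (76, 84, 7.6).
Normal n = (Shot 1→Shot 2) × (Shot 1→Shot 3) = (1066, -3686, 30080).
So ∂z/∂E = −n_x/n_z = −0.03544 and ∂z/∂N = −n_y/n_z = 0.12254.
Gradient magnitude |∇z| = √(a² + b²) = √(0.00126 + 0.01502) = 0.12756.
True dip = arctan(0.12756) = 7.3°, dipping toward SSE (azimuth ≈ 164°).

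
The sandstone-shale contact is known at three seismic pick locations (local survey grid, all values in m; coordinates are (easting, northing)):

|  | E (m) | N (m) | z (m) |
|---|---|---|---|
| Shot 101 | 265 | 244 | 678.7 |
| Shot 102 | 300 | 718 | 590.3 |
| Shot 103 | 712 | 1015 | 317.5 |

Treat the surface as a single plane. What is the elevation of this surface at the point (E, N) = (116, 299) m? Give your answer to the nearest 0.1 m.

Two edge vectors: Shot 101→Shot 102 = (35, 474, -88.4), Shot 101→Shot 103 = (447, 771, -361.2).
Normal n = (Shot 101→Shot 102) × (Shot 101→Shot 103) = (-103052.4, -26872.8, -184893).
So ∂z/∂E = −n_x/n_z = −0.557362 and ∂z/∂N = −n_y/n_z = −0.145342.
Intercept c from Shot 101: 678.7 + 147.70 + 35.46 = 861.86.
At (116, 299): z = −64.7 − 43.5 + 861.86 = 753.8 m.

753.8 m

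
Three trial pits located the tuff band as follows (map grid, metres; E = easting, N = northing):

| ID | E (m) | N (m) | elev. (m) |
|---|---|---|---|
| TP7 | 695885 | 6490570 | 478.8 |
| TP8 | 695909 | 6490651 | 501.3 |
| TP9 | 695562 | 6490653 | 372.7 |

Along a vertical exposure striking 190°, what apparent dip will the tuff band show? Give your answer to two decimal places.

Two edge vectors: TP7→TP8 = (24, 81, 22.5), TP7→TP9 = (-323, 83, -106.1).
Normal n = (TP7→TP8) × (TP7→TP9) = (-10461.6, -4721.1, 28155).
So ∂z/∂E = −n_x/n_z = 0.37157 and ∂z/∂N = −n_y/n_z = 0.16768.
Unit vector along 190° is (sin 190°, cos 190°) = (-0.1736, -0.9848).
Slope in that direction = a·(-0.1736) + b·(-0.9848) = −0.22966.
Apparent dip = arctan|0.22966| = 12.93° (true dip is 22.2°, so apparent ≤ true as expected).

12.93°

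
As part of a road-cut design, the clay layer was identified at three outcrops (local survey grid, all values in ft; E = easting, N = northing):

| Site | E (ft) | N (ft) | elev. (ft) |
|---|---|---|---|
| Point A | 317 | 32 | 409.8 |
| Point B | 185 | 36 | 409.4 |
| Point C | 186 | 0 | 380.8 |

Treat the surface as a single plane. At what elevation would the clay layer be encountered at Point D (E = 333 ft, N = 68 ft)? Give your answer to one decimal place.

438.9 ft

Two edge vectors: Point A→Point B = (-132, 4, -0.4), Point A→Point C = (-131, -32, -29).
Normal n = (Point A→Point B) × (Point A→Point C) = (-128.8, -3775.6, 4748).
So ∂z/∂E = −n_x/n_z = 0.02713 and ∂z/∂N = −n_y/n_z = 0.79520.
Intercept c from Point A: 409.8 − 8.60 − 25.45 = 375.75.
At (333, 68): z = 9.0 + 54.1 + 375.75 = 438.9 ft.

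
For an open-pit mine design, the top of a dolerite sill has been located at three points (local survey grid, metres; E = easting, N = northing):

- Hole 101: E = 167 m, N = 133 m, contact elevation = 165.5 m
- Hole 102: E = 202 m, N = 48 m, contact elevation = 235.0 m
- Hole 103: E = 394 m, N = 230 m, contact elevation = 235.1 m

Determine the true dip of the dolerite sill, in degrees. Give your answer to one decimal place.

Two edge vectors: Hole 101→Hole 102 = (35, -85, 69.5), Hole 101→Hole 103 = (227, 97, 69.6).
Normal n = (Hole 101→Hole 102) × (Hole 101→Hole 103) = (-12657.5, 13340.5, 22690).
So ∂z/∂E = −n_x/n_z = 0.55784 and ∂z/∂N = −n_y/n_z = −0.58795.
Gradient magnitude |∇z| = √(a² + b²) = √(0.31119 + 0.34568) = 0.81048.
True dip = arctan(0.81048) = 39.0°, dipping toward NW (azimuth ≈ 317°).

39.0°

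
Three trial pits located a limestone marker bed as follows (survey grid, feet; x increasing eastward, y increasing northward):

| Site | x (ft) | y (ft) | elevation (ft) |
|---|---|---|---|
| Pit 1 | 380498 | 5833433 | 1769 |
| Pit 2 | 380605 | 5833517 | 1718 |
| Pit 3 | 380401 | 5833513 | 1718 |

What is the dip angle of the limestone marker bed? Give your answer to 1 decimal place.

31.9°

Two edge vectors: Pit 1→Pit 2 = (107, 84, -51), Pit 1→Pit 3 = (-97, 80, -51).
Normal n = (Pit 1→Pit 2) × (Pit 1→Pit 3) = (-204, 10404, 16708).
So ∂z/∂x = −n_x/n_z = 0.01221 and ∂z/∂y = −n_y/n_z = −0.62270.
Gradient magnitude |∇z| = √(a² + b²) = √(0.00015 + 0.38775) = 0.62282.
True dip = arctan(0.62282) = 31.9°, dipping toward N (azimuth ≈ 359°).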